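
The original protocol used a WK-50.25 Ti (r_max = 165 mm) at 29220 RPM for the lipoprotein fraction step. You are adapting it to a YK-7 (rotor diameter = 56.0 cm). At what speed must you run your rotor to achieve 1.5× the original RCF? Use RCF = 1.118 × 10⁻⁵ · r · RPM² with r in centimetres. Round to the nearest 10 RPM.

27470 RPM

Original rotor: r = 165 mm = 16.5 cm
RCF_original = 1.118 × 10⁻⁵ × 16.5 × (29220)² = 1.118 × 10⁻⁵ × 16.5 × 853,808,400 ≈ 157,502 × g
Target RCF = 1.5 × 157,502 ≈ 236,253 × g
Your rotor: r = 56.0 / 2 = 28 cm
236,253 = 1.118 × 10⁻⁵ × 28 × N²
N² = 236,253 / (31.304 × 10⁻⁵) = 754,705,469
N ≈ √754,705,469 ≈ 27,471.9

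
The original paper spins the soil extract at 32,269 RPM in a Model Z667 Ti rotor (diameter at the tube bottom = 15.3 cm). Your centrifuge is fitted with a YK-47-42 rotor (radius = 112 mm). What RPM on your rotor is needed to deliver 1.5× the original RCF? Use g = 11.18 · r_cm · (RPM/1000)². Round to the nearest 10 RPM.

≈ 32660 RPM

Original rotor: r = 15.3 / 2 = 7.65 cm
RCF_original = 11.18 × 7.65 × (32.269)² = 11.18 × 7.65 × 1,041.288361 ≈ 89,058.3 × g
Target RCF = 1.5 × 89,058.3 ≈ 133,587.5 × g
Your rotor: r = 112 mm = 11.2 cm
133,587.5 = 11.18 × 11.2 × (N/1000)²
(N/1000)² = 133,587.5 / 125.216 = 1066.856
N = 1000 × √1066.856 ≈ 32,662.8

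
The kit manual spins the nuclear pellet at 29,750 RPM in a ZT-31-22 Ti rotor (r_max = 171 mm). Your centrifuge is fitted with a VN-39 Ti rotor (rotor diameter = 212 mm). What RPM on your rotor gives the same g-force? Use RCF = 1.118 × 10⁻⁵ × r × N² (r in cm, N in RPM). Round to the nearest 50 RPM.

Original rotor: r = 171 mm = 17.1 cm
RCF = 1.118 × 10⁻⁵ × r × N²
RCF_original = 1.118 × 10⁻⁵ × 17.1 × (29750)² = 1.118 × 10⁻⁵ × 17.1 × 885,062,500 ≈ 169,204.5 × g
Your rotor: r = 212 mm / 2 = 106 mm = 10.6 cm
169,204.5 = 1.118 × 10⁻⁵ × 10.6 × N²
N² = 169,204.5 / (11.8508 × 10⁻⁵) = 1,427,789,685
N ≈ √1,427,789,685 ≈ 37,786.1

37800 RPM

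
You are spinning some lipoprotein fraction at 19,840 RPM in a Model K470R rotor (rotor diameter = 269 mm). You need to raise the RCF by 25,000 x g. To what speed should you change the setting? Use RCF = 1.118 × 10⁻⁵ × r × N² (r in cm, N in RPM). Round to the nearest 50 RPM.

N₂ ≈ 23650 RPM

r = 269 mm / 2 = 134.5 mm = 13.45 cm
Current RCF = 1.118 × 10⁻⁵ × 13.45 × (19840)² = 1.118 × 10⁻⁵ × 13.45 × 393,625,600 ≈ 59,189.9 × g
Target RCF = 59,189.9 + 25,000 = 84,189.9 × g
N² = 84,189.9 / (15.0371 × 10⁻⁵) = 559,881,227
N ≈ √559,881,227 ≈ 23,661.8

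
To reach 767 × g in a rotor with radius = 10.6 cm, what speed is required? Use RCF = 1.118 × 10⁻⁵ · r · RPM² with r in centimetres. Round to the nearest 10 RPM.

2540 RPM

767 = 1.118 × 10⁻⁵ × 10.6 × N²
N² = 767 / (11.8508 × 10⁻⁵) = 6,472,137
N ≈ √6,472,137 ≈ 2,544.0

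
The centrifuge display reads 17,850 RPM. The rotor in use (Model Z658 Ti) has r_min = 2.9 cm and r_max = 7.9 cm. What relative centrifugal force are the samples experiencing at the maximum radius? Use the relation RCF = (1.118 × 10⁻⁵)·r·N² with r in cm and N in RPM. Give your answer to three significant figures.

Use r_max = 7.9 cm.
RCF = 1.118 × 10⁻⁵ × r × N²
RCF = 1.118 × 10⁻⁵ × 7.9 × (17850)² = 1.118 × 10⁻⁵ × 7.9 × 318,622,500 ≈ 28,141.4 × g

28100 x g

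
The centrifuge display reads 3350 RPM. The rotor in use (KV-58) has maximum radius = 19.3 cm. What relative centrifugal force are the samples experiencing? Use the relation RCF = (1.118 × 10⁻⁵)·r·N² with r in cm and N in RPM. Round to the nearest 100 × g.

RCF = 1.118 × 10⁻⁵ × r × N²
RCF = 1.118 × 10⁻⁵ × 19.3 × (3350)² = 1.118 × 10⁻⁵ × 19.3 × 11,222,500 ≈ 2,421.5 × g

2400 × g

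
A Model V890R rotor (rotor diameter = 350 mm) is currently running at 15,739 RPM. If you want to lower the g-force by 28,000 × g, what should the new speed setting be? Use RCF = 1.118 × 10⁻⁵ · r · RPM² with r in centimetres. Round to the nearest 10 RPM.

≈ 10230 RPM

r = 350 mm / 2 = 175 mm = 17.5 cm
Current RCF = 1.118 × 10⁻⁵ × 17.5 × (15739)² = 1.118 × 10⁻⁵ × 17.5 × 247,716,121 ≈ 48,465.7 × g
Target RCF = 48,465.7 − 28,000 = 20,465.7 × g
N² = 20,465.7 / (19.565 × 10⁻⁵) = 104,603,629
N ≈ √104,603,629 ≈ 10,227.6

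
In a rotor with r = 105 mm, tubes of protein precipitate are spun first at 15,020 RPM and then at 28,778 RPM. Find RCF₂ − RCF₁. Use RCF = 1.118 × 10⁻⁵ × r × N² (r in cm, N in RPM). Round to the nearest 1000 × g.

r = 105 mm = 10.5 cm
RCF₁ = 1.118 × 10⁻⁵ × 10.5 × (15020)² = 1.118 × 10⁻⁵ × 10.5 × 225,600,400 ≈ 26,483.2 × g
RCF₂ = 1.118 × 10⁻⁵ × 10.5 × (28778)² = 1.118 × 10⁻⁵ × 10.5 × 828,173,284 ≈ 97,219.3 × g
Increase = 97,219.3 − 26,483.2 = 70,736.1

≈ 71000 ×g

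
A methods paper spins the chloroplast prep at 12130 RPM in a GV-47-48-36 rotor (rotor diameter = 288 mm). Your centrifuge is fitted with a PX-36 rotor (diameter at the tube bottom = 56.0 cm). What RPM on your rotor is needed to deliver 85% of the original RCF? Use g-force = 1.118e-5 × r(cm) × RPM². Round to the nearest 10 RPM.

8020 RPM

Original rotor: r = 288 mm / 2 = 144 mm = 14.4 cm
RCF = 1.118 × 10⁻⁵ × r × N²
RCF_original = 1.118 × 10⁻⁵ × 14.4 × (12130)² = 1.118 × 10⁻⁵ × 14.4 × 147,136,900 ≈ 23,687.9 × g
Target RCF = 0.85 × 23,687.9 ≈ 20,134.7 × g
Your rotor: r = 56.0 / 2 = 28 cm
20,134.7 = 1.118 × 10⁻⁵ × 28 × N²
N² = 20,134.7 / (31.304 × 10⁻⁵) = 64,319,895
N ≈ √64,319,895 ≈ 8,020.0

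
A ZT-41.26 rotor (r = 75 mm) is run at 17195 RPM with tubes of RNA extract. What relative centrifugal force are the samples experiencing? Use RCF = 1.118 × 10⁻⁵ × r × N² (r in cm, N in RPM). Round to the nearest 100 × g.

≈ 24800 × g

r = 75 mm = 7.5 cm
RCF = 1.118 × 10⁻⁵ × r × N²
RCF = 1.118 × 10⁻⁵ × 7.5 × (17195)² = 1.118 × 10⁻⁵ × 7.5 × 295,668,025 ≈ 24,791.8 × g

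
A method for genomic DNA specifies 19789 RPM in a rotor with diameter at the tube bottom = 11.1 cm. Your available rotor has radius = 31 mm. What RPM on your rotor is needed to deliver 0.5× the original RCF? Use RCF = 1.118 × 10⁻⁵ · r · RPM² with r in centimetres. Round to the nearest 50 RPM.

18700 RPM

Original rotor: r = 11.1 / 2 = 5.55 cm
RCF_original = 1.118 × 10⁻⁵ × 5.55 × (19789)² = 1.118 × 10⁻⁵ × 5.55 × 391,604,521 ≈ 24,298.7 × g
Target RCF = 0.5 × 24,298.7 ≈ 12,149.4 × g
Your rotor: r = 31 mm = 3.1 cm
12,149.4 = 1.118 × 10⁻⁵ × 3.1 × N²
N² = 12,149.4 / (3.4658 × 10⁻⁵) = 350,551,099
N ≈ √350,551,099 ≈ 18,723.0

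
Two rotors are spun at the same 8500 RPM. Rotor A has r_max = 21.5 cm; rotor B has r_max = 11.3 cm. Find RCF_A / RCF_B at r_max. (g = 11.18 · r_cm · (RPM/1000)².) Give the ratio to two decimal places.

1.90

At fixed N, RCF ∝ r, so RCF_A/RCF_B = r_A/r_B = 21.5 / 11.3 = 1.9027.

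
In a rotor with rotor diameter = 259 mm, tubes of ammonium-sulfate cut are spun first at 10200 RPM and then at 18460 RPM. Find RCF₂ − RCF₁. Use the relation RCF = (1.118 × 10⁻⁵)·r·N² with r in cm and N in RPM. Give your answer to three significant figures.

r = 259 mm / 2 = 129.5 mm = 12.95 cm
RCF₁ = 1.118 × 10⁻⁵ × 12.95 × (10200)² = 1.118 × 10⁻⁵ × 12.95 × 104,040,000 ≈ 15,063 × g
RCF₂ = 1.118 × 10⁻⁵ × 12.95 × (18460)² = 1.118 × 10⁻⁵ × 12.95 × 340,771,600 ≈ 49,337.3 × g
Increase = 49,337.3 − 15,063 = 34,274.3

34300 ×g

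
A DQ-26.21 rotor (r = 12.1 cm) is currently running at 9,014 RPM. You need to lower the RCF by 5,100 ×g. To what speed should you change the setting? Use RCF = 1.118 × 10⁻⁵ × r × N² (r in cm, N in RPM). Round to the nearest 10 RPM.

N₂ ≈ 6600 RPM

Current RCF = 1.118 × 10⁻⁵ × 12.1 × (9014)² = 1.118 × 10⁻⁵ × 12.1 × 81,252,196 ≈ 10,991.6 × g
Target RCF = 10,991.6 − 5,100 = 5,891.6 × g
N² = 5,891.6 / (13.5278 × 10⁻⁵) = 43,551,797
N ≈ √43,551,797 ≈ 6,599.4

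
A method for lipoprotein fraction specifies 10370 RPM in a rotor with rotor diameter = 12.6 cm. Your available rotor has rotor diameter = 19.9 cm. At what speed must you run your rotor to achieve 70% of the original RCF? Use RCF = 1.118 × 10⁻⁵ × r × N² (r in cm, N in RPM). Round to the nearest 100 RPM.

Original rotor: r = 12.6 / 2 = 6.3 cm
RCF_original = 1.118 × 10⁻⁵ × 6.3 × (10370)² = 1.118 × 10⁻⁵ × 6.3 × 107,536,900 ≈ 7,574.3 × g
Target RCF = 0.7 × 7,574.3 ≈ 5,302 × g
Your rotor: r = 19.9 / 2 = 9.95 cm
5,302 = 1.118 × 10⁻⁵ × 9.95 × N²
N² = 5,302 / (11.1241 × 10⁻⁵) = 47,662,283
N ≈ √47,662,283 ≈ 6,903.8

≈ 6900 RPM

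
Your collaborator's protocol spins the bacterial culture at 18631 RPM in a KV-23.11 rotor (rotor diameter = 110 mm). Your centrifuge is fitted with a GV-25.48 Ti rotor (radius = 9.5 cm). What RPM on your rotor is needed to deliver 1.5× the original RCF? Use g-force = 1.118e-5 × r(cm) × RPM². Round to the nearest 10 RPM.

≈ 17360 RPM

Original rotor: r = 110 mm / 2 = 55 mm = 5.5 cm
RCF_original = 1.118 × 10⁻⁵ × 5.5 × (18631)² = 1.118 × 10⁻⁵ × 5.5 × 347,114,161 ≈ 21,344 × g
Target RCF = 1.5 × 21,344 ≈ 32,016 × g
32,016 = 1.118 × 10⁻⁵ × 9.5 × N²
N² = 32,016 / (10.621 × 10⁻⁵) = 301,440,542
N ≈ √301,440,542 ≈ 17,362.0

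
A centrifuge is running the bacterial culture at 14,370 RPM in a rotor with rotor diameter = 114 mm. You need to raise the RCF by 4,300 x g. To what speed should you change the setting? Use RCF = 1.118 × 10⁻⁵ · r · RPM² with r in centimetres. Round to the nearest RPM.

N₂ ≈ 16552 RPM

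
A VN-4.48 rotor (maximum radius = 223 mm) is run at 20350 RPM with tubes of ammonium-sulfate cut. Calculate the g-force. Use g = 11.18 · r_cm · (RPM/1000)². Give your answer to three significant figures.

r = 223 mm = 22.3 cm
RCF = 11.18 × r × (N/1000)²
RCF = 11.18 × 22.3 × (20.35)² = 11.18 × 22.3 × 414.1225 ≈ 103,246.5 × g

≈ 103000 x g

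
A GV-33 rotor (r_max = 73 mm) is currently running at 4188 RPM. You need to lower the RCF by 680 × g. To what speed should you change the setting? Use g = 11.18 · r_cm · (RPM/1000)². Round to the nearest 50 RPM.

r = 73 mm = 7.3 cm
Current RCF = 11.18 × 7.3 × (4.188)² = 11.18 × 7.3 × 17.539344 ≈ 1,431.5 × g
Target RCF = 1,431.5 − 680 = 751.5 × g
(N/1000)² = 751.5 / 81.614 = 9.207979
N = 1000 × √9.207979 ≈ 3,034.5

3050 RPM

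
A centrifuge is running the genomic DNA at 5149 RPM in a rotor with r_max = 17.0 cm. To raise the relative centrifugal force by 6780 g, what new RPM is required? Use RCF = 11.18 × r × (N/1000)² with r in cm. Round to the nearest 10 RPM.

Current RCF = 11.18 × 17 × (5.149)² = 11.18 × 17 × 26.512201 ≈ 5,038.9 × g
Target RCF = 5,038.9 + 6,780 = 11,818.9 × g
(N/1000)² = 11,818.9 / 190.06 = 62.1851
N = 1000 × √62.1851 ≈ 7,885.8

N₂ ≈ 7890 RPM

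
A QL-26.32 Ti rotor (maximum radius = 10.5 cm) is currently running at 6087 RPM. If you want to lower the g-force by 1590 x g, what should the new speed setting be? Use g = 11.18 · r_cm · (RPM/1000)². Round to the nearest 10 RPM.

N₂ ≈ 4850 RPM

Current RCF = 11.18 × 10.5 × (6.087)² = 11.18 × 10.5 × 37.051569 ≈ 4,349.5 × g
Target RCF = 4,349.5 − 1,590 = 2,759.5 × g
(N/1000)² = 2,759.5 / 117.39 = 23.50711
N = 1000 × √23.50711 ≈ 4,848.4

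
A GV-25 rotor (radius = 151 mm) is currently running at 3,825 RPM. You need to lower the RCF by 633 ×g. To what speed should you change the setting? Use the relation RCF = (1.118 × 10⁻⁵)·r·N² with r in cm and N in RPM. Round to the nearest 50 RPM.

r = 151 mm = 15.1 cm
Current RCF = 1.118 × 10⁻⁵ × 15.1 × (3825)² = 1.118 × 10⁻⁵ × 15.1 × 14,630,625 ≈ 2,469.9 × g
Target RCF = 2,469.9 − 633 = 1,836.9 × g
N² = 1,836.9 / (16.8818 × 10⁻⁵) = 10,880,949
N ≈ √10,880,949 ≈ 3,298.6

3300 RPM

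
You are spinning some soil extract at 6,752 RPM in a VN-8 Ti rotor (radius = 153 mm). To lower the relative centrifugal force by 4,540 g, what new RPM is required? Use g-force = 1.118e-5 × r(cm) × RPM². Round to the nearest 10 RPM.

N₂ ≈ 4360 RPM

r = 153 mm = 15.3 cm
Current RCF = 1.118 × 10⁻⁵ × 15.3 × (6752)² = 1.118 × 10⁻⁵ × 15.3 × 45,589,504 ≈ 7,798.3 × g
Target RCF = 7,798.3 − 4,540 = 3,258.3 × g
N² = 3,258.3 / (17.1054 × 10⁻⁵) = 19,048,371
N ≈ √19,048,371 ≈ 4,364.4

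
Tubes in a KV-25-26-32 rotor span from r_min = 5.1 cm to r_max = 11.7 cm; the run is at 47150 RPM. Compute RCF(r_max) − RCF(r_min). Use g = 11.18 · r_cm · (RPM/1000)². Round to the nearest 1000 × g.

RCF_max = 11.18 × 11.7 × (47.15)² = 11.18 × 11.7 × 2,223.1225 ≈ 290,797.8 × g
RCF_min = 11.18 × 5.1 × (47.15)² = 11.18 × 5.1 × 2,223.1225 ≈ 126,758 × g
ΔRCF = 290,797.8 − 126,758 = 164,039.8

ΔRCF ≈ 164000 ×g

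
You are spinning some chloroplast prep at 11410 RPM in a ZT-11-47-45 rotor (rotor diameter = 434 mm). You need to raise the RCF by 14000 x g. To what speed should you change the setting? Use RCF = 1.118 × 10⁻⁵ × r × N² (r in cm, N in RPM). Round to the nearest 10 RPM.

≈ 13710 RPM

r = 434 mm / 2 = 217 mm = 21.7 cm
Current RCF = 1.118 × 10⁻⁵ × 21.7 × (11410)² = 1.118 × 10⁻⁵ × 21.7 × 130,188,100 ≈ 31,584.4 × g
Target RCF = 31,584.4 + 14,000 = 45,584.4 × g
N² = 45,584.4 / (24.2606 × 10⁻⁵) = 187,894,776
N ≈ √187,894,776 ≈ 13,707.5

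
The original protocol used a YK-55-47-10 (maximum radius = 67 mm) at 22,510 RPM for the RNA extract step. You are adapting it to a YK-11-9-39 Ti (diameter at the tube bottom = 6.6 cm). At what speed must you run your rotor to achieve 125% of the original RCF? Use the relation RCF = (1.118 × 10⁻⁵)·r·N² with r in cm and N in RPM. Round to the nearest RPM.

35860 RPM

Original rotor: r = 67 mm = 6.7 cm
RCF_original = 1.118 × 10⁻⁵ × 6.7 × (22510)² = 1.118 × 10⁻⁵ × 6.7 × 506,700,100 ≈ 37,954.9 × g
Target RCF = 1.25 × 37,954.9 ≈ 47,443.6 × g
Your rotor: r = 6.6 / 2 = 3.3 cm
47,443.6 = 1.118 × 10⁻⁵ × 3.3 × N²
N² = 47,443.6 / (3.6894 × 10⁻⁵) = 1,285,943,514
N ≈ √1,285,943,514 ≈ 35,860.1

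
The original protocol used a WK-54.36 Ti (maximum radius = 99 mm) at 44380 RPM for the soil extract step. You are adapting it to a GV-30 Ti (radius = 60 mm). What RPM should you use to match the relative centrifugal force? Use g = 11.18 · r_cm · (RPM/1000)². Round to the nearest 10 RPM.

57010 RPM

Original rotor: r = 99 mm = 9.9 cm
RCF_original = 11.18 × 9.9 × (44.38)² = 11.18 × 9.9 × 1,969.5844 ≈ 217,997.5 × g
Your rotor: r = 60 mm = 6.0 cm
217,997.5 = 11.18 × 6 × (N/1000)²
(N/1000)² = 217,997.5 / 67.08 = 3249.814
N = 1000 × √3249.814 ≈ 57,007.1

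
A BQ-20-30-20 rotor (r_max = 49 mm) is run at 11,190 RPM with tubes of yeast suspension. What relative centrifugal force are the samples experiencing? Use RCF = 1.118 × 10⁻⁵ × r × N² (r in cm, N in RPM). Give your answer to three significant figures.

≈ 6860 ×g

r = 49 mm = 4.9 cm
RCF = 1.118 × 10⁻⁵ × r × N²
RCF = 1.118 × 10⁻⁵ × 4.9 × (11190)² = 1.118 × 10⁻⁵ × 4.9 × 125,216,100 ≈ 6,859.6 × g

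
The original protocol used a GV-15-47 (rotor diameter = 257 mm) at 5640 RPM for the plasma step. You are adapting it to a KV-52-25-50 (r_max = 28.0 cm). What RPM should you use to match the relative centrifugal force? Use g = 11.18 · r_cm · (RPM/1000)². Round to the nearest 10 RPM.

Original rotor: r = 257 mm / 2 = 128.5 mm = 12.85 cm
RCF = 11.18 × r × (N/1000)²
RCF_original = 11.18 × 12.85 × (5.64)² = 11.18 × 12.85 × 31.8096 ≈ 4,569.9 × g
4,569.9 = 11.18 × 28 × (N/1000)²
(N/1000)² = 4,569.9 / 313.04 = 14.59845
N = 1000 × √14.59845 ≈ 3,820.8

3820 RPM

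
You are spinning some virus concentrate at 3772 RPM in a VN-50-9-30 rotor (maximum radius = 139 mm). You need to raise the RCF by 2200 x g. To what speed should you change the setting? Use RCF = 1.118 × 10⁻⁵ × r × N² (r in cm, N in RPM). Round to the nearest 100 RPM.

N₂ ≈ 5300 RPM

r = 139 mm = 13.9 cm
Current RCF = 1.118 × 10⁻⁵ × 13.9 × (3772)² = 1.118 × 10⁻⁵ × 13.9 × 14,227,984 ≈ 2,211.1 × g
Target RCF = 2,211.1 + 2,200 = 4,411.1 × g
N² = 4,411.1 / (15.5402 × 10⁻⁵) = 28,385,092
N ≈ √28,385,092 ≈ 5,327.8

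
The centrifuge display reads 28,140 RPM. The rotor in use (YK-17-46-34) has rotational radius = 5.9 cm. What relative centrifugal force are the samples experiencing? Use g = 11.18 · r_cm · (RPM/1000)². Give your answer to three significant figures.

52200 x g

RCF = 11.18 × 5.9 × (28.14)² = 11.18 × 5.9 × 791.8596 ≈ 52,232.6 × g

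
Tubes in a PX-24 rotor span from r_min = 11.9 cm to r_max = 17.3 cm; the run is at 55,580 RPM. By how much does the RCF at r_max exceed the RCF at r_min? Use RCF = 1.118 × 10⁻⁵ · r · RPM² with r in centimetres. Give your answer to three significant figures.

≈ 186000 g

RCF_max = 1.118 × 10⁻⁵ × 17.3 × (55580)² = 1.118 × 10⁻⁵ × 17.3 × 3,089,136,400 ≈ 597,482.2 × g
RCF_min = 1.118 × 10⁻⁵ × 11.9 × (55580)² = 1.118 × 10⁻⁵ × 11.9 × 3,089,136,400 ≈ 410,984.9 × g
ΔRCF = 597,482.2 − 410,984.9 = 186,497.3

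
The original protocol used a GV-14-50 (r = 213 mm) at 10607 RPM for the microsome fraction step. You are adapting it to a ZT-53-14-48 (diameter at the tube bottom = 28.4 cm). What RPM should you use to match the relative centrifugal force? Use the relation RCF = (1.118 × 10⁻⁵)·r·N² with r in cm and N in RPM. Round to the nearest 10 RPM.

Original rotor: r = 213 mm = 21.3 cm
RCF = 1.118 × 10⁻⁵ × r × N²
RCF_original = 1.118 × 10⁻⁵ × 21.3 × (10607)² = 1.118 × 10⁻⁵ × 21.3 × 112,508,449 ≈ 26,792.1 × g
Your rotor: r = 28.4 / 2 = 14.2 cm
26,792.1 = 1.118 × 10⁻⁵ × 14.2 × N²
N² = 26,792.1 / (15.8756 × 10⁻⁵) = 168,762,755
N ≈ √168,762,755 ≈ 12,990.9

12990 RPM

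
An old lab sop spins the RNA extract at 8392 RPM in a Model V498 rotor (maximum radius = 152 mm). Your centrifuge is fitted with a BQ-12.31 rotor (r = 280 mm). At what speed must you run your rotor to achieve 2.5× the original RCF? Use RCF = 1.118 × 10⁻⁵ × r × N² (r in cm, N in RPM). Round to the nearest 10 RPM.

9780 RPM

Original rotor: r = 152 mm = 15.2 cm
RCF = 1.118 × 10⁻⁵ × r × N²
RCF_original = 1.118 × 10⁻⁵ × 15.2 × (8392)² = 1.118 × 10⁻⁵ × 15.2 × 70,425,664 ≈ 11,967.9 × g
Target RCF = 2.5 × 11,967.9 ≈ 29,919.8 × g
Your rotor: r = 280 mm = 28.0 cm
29,919.8 = 1.118 × 10⁻⁵ × 28 × N²
N² = 29,919.8 / (31.304 × 10⁻⁵) = 95,578,201
N ≈ √95,578,201 ≈ 9,776.4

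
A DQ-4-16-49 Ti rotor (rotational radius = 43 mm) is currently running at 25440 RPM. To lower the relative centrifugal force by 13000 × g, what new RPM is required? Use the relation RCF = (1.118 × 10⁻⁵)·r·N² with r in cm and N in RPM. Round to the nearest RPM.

r = 43 mm = 4.3 cm
Current RCF = 1.118 × 10⁻⁵ × 4.3 × (25440)² = 1.118 × 10⁻⁵ × 4.3 × 647,193,600 ≈ 31,113.2 × g
Target RCF = 31,113.2 − 13,000 = 18,113.2 × g
N² = 18,113.2 / (4.8074 × 10⁻⁵) = 376,777,468
N ≈ √376,777,468 ≈ 19,410.8

19411 RPM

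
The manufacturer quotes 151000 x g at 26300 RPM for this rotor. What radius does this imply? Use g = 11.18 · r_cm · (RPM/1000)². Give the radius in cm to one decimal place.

RCF = 11.18 × r × (N/1000)²
151000 = 11.18 × r × (26.3)²
r = 151000 / (11.18 × 691.69) = 151000 / 7733.094 ≈ 19.526 cm

19.5 cm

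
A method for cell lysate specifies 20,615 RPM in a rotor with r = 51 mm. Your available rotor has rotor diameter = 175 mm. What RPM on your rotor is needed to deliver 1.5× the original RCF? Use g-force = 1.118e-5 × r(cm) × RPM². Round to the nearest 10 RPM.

Original rotor: r = 51 mm = 5.1 cm
RCF = 1.118 × 10⁻⁵ × r × N²
RCF_original = 1.118 × 10⁻⁵ × 5.1 × (20615)² = 1.118 × 10⁻⁵ × 5.1 × 424,978,225 ≈ 24,231.4 × g
Target RCF = 1.5 × 24,231.4 ≈ 36,347.1 × g
Your rotor: r = 175 mm / 2 = 87.5 mm = 8.75 cm
36,347.1 = 1.118 × 10⁻⁵ × 8.75 × N²
N² = 36,347.1 / (9.7825 × 10⁻⁵) = 371,552,262
N ≈ √371,552,262 ≈ 19,275.7

19280 RPM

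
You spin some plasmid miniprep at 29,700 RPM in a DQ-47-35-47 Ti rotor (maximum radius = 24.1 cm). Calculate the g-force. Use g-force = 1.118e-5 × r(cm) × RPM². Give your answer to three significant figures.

238000 x g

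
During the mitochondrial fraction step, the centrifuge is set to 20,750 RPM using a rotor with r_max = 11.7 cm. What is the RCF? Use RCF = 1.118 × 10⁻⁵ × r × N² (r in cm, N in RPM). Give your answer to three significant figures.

RCF = 1.118 × 10⁻⁵ × r × N²
RCF = 1.118 × 10⁻⁵ × 11.7 × (20750)² = 1.118 × 10⁻⁵ × 11.7 × 430,562,500 ≈ 56,320.2 × g

56300 g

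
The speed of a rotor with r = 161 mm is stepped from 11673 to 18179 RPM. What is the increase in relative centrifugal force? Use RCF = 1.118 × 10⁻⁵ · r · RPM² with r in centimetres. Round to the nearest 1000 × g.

35000 x g

r = 161 mm = 16.1 cm
RCF₁ = 1.118 × 10⁻⁵ × 16.1 × (11673)² = 1.118 × 10⁻⁵ × 16.1 × 136,258,929 ≈ 24,526.3 × g
RCF₂ = 1.118 × 10⁻⁵ × 16.1 × (18179)² = 1.118 × 10⁻⁵ × 16.1 × 330,476,041 ≈ 59,485 × g
Increase = 59,485 − 24,526.3 = 34,958.7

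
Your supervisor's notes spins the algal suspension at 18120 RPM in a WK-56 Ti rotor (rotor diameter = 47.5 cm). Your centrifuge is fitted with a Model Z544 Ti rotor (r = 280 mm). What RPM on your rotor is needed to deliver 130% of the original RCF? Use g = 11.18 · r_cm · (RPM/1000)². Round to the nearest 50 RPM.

19050 RPM

Original rotor: r = 47.5 / 2 = 23.75 cm
RCF_original = 11.18 × 23.75 × (18.12)² = 11.18 × 23.75 × 328.3344 ≈ 87,181 × g
Target RCF = 1.3 × 87,181 ≈ 113,335.3 × g
Your rotor: r = 280 mm = 28.0 cm
113,335.3 = 11.18 × 28 × (N/1000)²
(N/1000)² = 113,335.3 / 313.04 = 362.0473
N = 1000 × √362.0473 ≈ 19,027.5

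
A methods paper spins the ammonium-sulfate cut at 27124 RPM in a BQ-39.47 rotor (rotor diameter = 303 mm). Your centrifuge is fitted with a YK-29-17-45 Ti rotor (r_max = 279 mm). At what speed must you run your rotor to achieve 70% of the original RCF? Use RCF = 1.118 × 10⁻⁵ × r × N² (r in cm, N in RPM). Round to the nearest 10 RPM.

16720 RPM

Original rotor: r = 303 mm / 2 = 151.5 mm = 15.15 cm
RCF_original = 1.118 × 10⁻⁵ × 15.15 × (27124)² = 1.118 × 10⁻⁵ × 15.15 × 735,711,376 ≈ 124,612.6 × g
Target RCF = 0.7 × 124,612.6 ≈ 87,228.8 × g
Your rotor: r = 279 mm = 27.9 cm
87,228.8 = 1.118 × 10⁻⁵ × 27.9 × N²
N² = 87,228.8 / (31.1922 × 10⁻⁵) = 279,649,400
N ≈ √279,649,400 ≈ 16,722.7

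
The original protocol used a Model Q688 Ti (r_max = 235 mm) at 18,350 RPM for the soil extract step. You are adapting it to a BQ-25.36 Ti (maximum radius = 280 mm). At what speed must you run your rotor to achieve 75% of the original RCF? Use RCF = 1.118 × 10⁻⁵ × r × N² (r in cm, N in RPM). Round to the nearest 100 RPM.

≈ 14600 RPM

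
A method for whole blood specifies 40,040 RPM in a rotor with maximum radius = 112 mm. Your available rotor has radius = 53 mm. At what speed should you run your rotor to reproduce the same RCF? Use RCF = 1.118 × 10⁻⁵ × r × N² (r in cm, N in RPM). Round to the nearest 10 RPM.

Original rotor: r = 112 mm = 11.2 cm
RCF = 1.118 × 10⁻⁵ × r × N²
RCF_original = 1.118 × 10⁻⁵ × 11.2 × (40040)² = 1.118 × 10⁻⁵ × 11.2 × 1,603,201,600 ≈ 200,746.5 × g
Your rotor: r = 53 mm = 5.3 cm
200,746.5 = 1.118 × 10⁻⁵ × 5.3 × N²
N² = 200,746.5 / (5.9254 × 10⁻⁵) = 3,387,897,863
N ≈ √3,387,897,863 ≈ 58,205.7

≈ 58210 RPM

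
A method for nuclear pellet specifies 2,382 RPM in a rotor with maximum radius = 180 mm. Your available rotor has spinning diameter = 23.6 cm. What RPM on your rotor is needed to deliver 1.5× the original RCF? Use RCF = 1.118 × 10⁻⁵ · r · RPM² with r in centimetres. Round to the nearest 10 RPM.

≈ 3600 RPM

Original rotor: r = 180 mm = 18.0 cm
RCF_original = 1.118 × 10⁻⁵ × 18 × (2382)² = 1.118 × 10⁻⁵ × 18 × 5,673,924 ≈ 1,141.8 × g
Target RCF = 1.5 × 1,141.8 ≈ 1,712.7 × g
Your rotor: r = 23.6 / 2 = 11.8 cm
1,712.7 = 1.118 × 10⁻⁵ × 11.8 × N²
N² = 1,712.7 / (13.1924 × 10⁻⁵) = 12,982,475
N ≈ √12,982,475 ≈ 3,603.1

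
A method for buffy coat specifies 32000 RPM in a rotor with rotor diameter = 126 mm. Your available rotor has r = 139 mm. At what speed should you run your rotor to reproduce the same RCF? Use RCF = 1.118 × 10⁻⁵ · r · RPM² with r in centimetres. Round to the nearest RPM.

21543 RPM

Original rotor: r = 126 mm / 2 = 63 mm = 6.3 cm
RCF_original = 1.118 × 10⁻⁵ × 6.3 × (32000)² = 1.118 × 10⁻⁵ × 6.3 × 1,024,000,000 ≈ 72,124.4 × g
Your rotor: r = 139 mm = 13.9 cm
72,124.4 = 1.118 × 10⁻⁵ × 13.9 × N²
N² = 72,124.4 / (15.5402 × 10⁻⁵) = 464,115,005
N ≈ √464,115,005 ≈ 21,543.3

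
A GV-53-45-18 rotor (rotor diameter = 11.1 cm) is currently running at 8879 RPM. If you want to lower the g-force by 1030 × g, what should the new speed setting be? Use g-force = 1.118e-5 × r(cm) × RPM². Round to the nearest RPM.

r = 11.1 / 2 = 5.55 cm
Current RCF = 1.118 × 10⁻⁵ × 5.55 × (8879)² = 1.118 × 10⁻⁵ × 5.55 × 78,836,641 ≈ 4,891.7 × g
Target RCF = 4,891.7 − 1,030 = 3,861.7 × g
N² = 3,861.7 / (6.2049 × 10⁻⁵) = 62,236,297
N ≈ √62,236,297 ≈ 7,889.0

≈ 7889 RPM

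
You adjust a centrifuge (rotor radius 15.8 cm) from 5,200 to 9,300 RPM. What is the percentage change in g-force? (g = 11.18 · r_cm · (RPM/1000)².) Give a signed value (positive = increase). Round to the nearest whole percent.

+220%

RCF ∝ N², so the ratio is (9300/5200)² = (1.788462)² = 3.1986.
Change = 3.1986 − 1 = +2.1986 → +219.9%.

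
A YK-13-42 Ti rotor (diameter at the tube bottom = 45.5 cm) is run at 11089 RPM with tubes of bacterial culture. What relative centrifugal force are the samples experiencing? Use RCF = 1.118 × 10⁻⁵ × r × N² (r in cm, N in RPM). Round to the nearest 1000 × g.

r = 45.5 / 2 = 22.75 cm
RCF = 1.118 × 10⁻⁵ × 22.75 × (11089)² = 1.118 × 10⁻⁵ × 22.75 × 122,965,921 ≈ 31,275.8 × g

RCF ≈ 31000 g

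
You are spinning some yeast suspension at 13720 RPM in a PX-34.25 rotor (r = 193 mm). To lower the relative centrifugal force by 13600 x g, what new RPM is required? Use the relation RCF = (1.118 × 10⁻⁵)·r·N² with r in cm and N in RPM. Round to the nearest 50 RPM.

≈ 11200 RPM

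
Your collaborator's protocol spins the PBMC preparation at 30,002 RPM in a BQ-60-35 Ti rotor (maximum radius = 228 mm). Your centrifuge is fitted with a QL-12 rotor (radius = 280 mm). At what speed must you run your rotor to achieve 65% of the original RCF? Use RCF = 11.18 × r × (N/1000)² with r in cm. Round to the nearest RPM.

Original rotor: r = 228 mm = 22.8 cm
RCF_original = 11.18 × 22.8 × (30.002)² = 11.18 × 22.8 × 900.120004 ≈ 229,444.2 × g
Target RCF = 0.65 × 229,444.2 ≈ 149,138.7 × g
Your rotor: r = 280 mm = 28.0 cm
149,138.7 = 11.18 × 28 × (N/1000)²
(N/1000)² = 149,138.7 / 313.04 = 476.4206
N = 1000 × √476.4206 ≈ 21,827.1

≈ 21827 RPM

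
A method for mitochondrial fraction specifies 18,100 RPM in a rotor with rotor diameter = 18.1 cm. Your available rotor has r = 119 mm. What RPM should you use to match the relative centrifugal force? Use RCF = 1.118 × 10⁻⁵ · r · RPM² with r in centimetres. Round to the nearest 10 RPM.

Original rotor: r = 18.1 / 2 = 9.05 cm
RCF_original = 1.118 × 10⁻⁵ × 9.05 × (18100)² = 1.118 × 10⁻⁵ × 9.05 × 327,610,000 ≈ 33,147.3 × g
Your rotor: r = 119 mm = 11.9 cm
33,147.3 = 1.118 × 10⁻⁵ × 11.9 × N²
N² = 33,147.3 / (13.3042 × 10⁻⁵) = 249,149,141
N ≈ √249,149,141 ≈ 15,784.5

15780 RPM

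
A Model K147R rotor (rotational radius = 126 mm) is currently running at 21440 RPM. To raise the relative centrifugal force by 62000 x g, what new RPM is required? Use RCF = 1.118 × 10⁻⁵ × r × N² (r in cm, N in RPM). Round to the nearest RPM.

N₂ ≈ 29997 RPM

r = 126 mm = 12.6 cm
Current RCF = 1.118 × 10⁻⁵ × 12.6 × (21440)² = 1.118 × 10⁻⁵ × 12.6 × 459,673,600 ≈ 64,753.3 × g
Target RCF = 64,753.3 + 62,000 = 126,753.3 × g
N² = 126,753.3 / (14.0868 × 10⁻⁵) = 899,801,942
N ≈ √899,801,942 ≈ 29,996.7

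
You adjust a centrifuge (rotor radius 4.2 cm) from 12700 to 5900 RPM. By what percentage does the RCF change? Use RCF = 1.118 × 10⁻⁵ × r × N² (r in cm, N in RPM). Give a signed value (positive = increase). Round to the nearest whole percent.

RCF ∝ N², so the ratio is (5900/12700)² = (0.464567)² = 0.2158.
Change = 0.2158 − 1 = -0.7842 → -78.4%.

-78%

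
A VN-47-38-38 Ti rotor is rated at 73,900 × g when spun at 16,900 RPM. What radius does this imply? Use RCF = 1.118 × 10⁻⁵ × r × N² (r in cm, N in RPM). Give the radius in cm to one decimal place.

RCF = 1.118 × 10⁻⁵ × r × N²
73900 = 1.118 × 10⁻⁵ × r × (16900)²
r = 73900 / (1.118 × 10⁻⁵ × 285,610,000) = 73900 / 3193.12 ≈ 23.144 cm

r ≈ 23.1 cm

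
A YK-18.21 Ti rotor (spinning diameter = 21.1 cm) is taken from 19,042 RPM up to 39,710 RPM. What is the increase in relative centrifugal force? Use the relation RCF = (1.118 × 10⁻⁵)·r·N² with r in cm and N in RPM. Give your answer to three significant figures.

≈ 143000 ×g

r = 21.1 / 2 = 10.55 cm
RCF₁ = 1.118 × 10⁻⁵ × 10.55 × (19042)² = 1.118 × 10⁻⁵ × 10.55 × 362,597,764 ≈ 42,768 × g
RCF₂ = 1.118 × 10⁻⁵ × 10.55 × (39710)² = 1.118 × 10⁻⁵ × 10.55 × 1,576,884,100 ≈ 185,991.9 × g
Increase = 185,991.9 − 42,768 = 143,223.9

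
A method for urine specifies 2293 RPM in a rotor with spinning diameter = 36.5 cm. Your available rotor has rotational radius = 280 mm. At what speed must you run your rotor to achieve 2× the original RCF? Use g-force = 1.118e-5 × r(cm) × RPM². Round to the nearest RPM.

2618 RPM

Original rotor: r = 36.5 / 2 = 18.25 cm
RCF_original = 1.118 × 10⁻⁵ × 18.25 × (2293)² = 1.118 × 10⁻⁵ × 18.25 × 5,257,849 ≈ 1,072.8 × g
Target RCF = 2 × 1,072.8 ≈ 2,145.6 × g
Your rotor: r = 280 mm = 28.0 cm
2,145.6 = 1.118 × 10⁻⁵ × 28 × N²
N² = 2,145.6 / (31.304 × 10⁻⁵) = 6,854,076
N ≈ √6,854,076 ≈ 2,618.0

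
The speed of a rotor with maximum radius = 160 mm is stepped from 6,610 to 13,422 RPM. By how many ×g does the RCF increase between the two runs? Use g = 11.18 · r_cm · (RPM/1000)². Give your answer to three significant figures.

24400 ×g

r = 160 mm = 16.0 cm
RCF₁ = 11.18 × 16 × (6.61)² = 11.18 × 16 × 43.6921 ≈ 7,815.6 × g
RCF₂ = 11.18 × 16 × (13.422)² = 11.18 × 16 × 180.150084 ≈ 32,225.2 × g
Increase = 32,225.2 − 7,815.6 = 24,409.6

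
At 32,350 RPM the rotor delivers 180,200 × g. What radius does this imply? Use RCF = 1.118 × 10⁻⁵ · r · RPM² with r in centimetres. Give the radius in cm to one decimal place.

180200 = 1.118 × 10⁻⁵ × r × (32350)²
r = 180200 / (1.118 × 10⁻⁵ × 1,046,522,500) = 180200 / 11700.12 ≈ 15.402 cm

≈ 15.4 cm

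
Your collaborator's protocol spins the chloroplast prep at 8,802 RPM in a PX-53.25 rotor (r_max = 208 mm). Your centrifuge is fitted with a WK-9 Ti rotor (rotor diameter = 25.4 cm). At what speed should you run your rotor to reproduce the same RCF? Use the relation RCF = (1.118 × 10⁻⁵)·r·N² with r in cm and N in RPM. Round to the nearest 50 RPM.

Original rotor: r = 208 mm = 20.8 cm
RCF = 1.118 × 10⁻⁵ × r × N²
RCF_original = 1.118 × 10⁻⁵ × 20.8 × (8802)² = 1.118 × 10⁻⁵ × 20.8 × 77,475,204 ≈ 18,016.4 × g
Your rotor: r = 25.4 / 2 = 12.7 cm
18,016.4 = 1.118 × 10⁻⁵ × 12.7 × N²
N² = 18,016.4 / (14.1986 × 10⁻⁵) = 126,888,566
N ≈ √126,888,566 ≈ 11,264.5

≈ 11250 RPM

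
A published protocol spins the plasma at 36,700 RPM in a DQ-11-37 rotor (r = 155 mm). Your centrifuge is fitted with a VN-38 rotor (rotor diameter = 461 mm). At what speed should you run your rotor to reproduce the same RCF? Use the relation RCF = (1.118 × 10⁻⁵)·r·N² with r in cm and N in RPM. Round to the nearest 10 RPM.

Original rotor: r = 155 mm = 15.5 cm
RCF = 1.118 × 10⁻⁵ × r × N²
RCF_original = 1.118 × 10⁻⁵ × 15.5 × (36700)² = 1.118 × 10⁻⁵ × 15.5 × 1,346,890,000 ≈ 233,402.6 × g
Your rotor: r = 461 mm / 2 = 230.5 mm = 23.05 cm
233,402.6 = 1.118 × 10⁻⁵ × 23.05 × N²
N² = 233,402.6 / (25.7699 × 10⁻⁵) = 905,717,911
N ≈ √905,717,911 ≈ 30,095.1

≈ 30100 RPM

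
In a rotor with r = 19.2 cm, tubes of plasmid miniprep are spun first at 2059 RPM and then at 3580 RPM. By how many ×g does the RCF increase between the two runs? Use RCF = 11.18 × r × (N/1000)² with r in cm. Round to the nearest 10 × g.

≈ 1840 ×g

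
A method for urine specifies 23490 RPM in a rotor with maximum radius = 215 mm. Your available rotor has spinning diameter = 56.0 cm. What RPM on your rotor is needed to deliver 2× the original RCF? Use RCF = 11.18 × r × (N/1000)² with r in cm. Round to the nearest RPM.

29110 RPM

Original rotor: r = 215 mm = 21.5 cm
RCF_original = 11.18 × 21.5 × (23.49)² = 11.18 × 21.5 × 551.7801 ≈ 132,631.4 × g
Target RCF = 2 × 132,631.4 ≈ 265,262.8 × g
Your rotor: r = 56.0 / 2 = 28 cm
265,262.8 = 11.18 × 28 × (N/1000)²
(N/1000)² = 265,262.8 / 313.04 = 847.3767
N = 1000 × √847.3767 ≈ 29,109.7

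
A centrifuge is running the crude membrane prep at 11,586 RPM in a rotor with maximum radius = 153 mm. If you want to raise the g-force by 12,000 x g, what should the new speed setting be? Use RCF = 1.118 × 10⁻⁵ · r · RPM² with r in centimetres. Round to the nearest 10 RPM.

14300 RPM

r = 153 mm = 15.3 cm
Current RCF = 1.118 × 10⁻⁵ × 15.3 × (11586)² = 1.118 × 10⁻⁵ × 15.3 × 134,235,396 ≈ 22,961.5 × g
Target RCF = 22,961.5 + 12,000 = 34,961.5 × g
N² = 34,961.5 / (17.1054 × 10⁻⁵) = 204,388,673
N ≈ √204,388,673 ≈ 14,296.5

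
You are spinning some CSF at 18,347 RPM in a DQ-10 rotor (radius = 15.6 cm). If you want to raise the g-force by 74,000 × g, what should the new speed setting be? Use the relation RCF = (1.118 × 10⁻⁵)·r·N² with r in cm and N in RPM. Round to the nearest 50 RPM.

≈ 27600 RPM

Current RCF = 1.118 × 10⁻⁵ × 15.6 × (18347)² = 1.118 × 10⁻⁵ × 15.6 × 336,612,409 ≈ 58,707.9 × g
Target RCF = 58,707.9 + 74,000 = 132,707.9 × g
N² = 132,707.9 / (17.4408 × 10⁻⁵) = 760,904,890
N ≈ √760,904,890 ≈ 27,584.5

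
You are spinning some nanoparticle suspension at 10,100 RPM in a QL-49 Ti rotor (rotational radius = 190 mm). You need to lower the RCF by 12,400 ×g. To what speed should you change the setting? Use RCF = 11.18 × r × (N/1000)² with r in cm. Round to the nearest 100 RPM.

N₂ ≈ 6600 RPM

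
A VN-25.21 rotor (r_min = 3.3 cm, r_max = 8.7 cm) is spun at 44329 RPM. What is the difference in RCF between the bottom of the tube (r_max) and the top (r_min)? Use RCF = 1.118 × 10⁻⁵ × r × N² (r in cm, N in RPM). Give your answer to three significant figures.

119000 x g

RCF_max = 1.118 × 10⁻⁵ × 8.7 × (44329)² = 1.118 × 10⁻⁵ × 8.7 × 1,965,060,241 ≈ 191,133.5 × g
RCF_min = 1.118 × 10⁻⁵ × 3.3 × (44329)² = 1.118 × 10⁻⁵ × 3.3 × 1,965,060,241 ≈ 72,498.9 × g
ΔRCF = 191,133.5 − 72,498.9 = 118,634.6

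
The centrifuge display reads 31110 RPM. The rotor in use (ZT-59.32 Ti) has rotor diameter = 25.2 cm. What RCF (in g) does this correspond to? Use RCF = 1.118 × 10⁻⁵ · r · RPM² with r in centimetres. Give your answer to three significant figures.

r = 25.2 / 2 = 12.6 cm
RCF = 1.118 × 10⁻⁵ × 12.6 × (31110)² = 1.118 × 10⁻⁵ × 12.6 × 967,832,100 ≈ 136,336.6 × g

RCF ≈ 136000 g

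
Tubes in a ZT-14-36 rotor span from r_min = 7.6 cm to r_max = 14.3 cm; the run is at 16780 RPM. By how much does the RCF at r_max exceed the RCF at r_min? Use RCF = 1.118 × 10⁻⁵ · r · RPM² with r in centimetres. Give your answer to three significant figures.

RCF_max = 1.118 × 10⁻⁵ × 14.3 × (16780)² = 1.118 × 10⁻⁵ × 14.3 × 281,568,400 ≈ 45,015.5 × g
RCF_min = 1.118 × 10⁻⁵ × 7.6 × (16780)² = 1.118 × 10⁻⁵ × 7.6 × 281,568,400 ≈ 23,924.3 × g
ΔRCF = 45,015.5 − 23,924.3 = 21,091.2

21100 g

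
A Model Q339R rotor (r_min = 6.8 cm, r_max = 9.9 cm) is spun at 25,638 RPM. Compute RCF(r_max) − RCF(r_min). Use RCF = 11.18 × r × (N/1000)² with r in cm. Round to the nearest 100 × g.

ΔRCF = 11.18 × (r_max − r_min) × (N/1000)² = 11.18 × 3.1 × 657.307044 ≈ 22,780.9

22800 g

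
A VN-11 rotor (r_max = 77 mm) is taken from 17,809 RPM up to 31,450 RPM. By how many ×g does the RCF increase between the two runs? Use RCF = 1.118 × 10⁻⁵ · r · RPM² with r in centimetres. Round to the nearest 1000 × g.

58000 ×g

r = 77 mm = 7.7 cm
RCF₁ = 1.118 × 10⁻⁵ × 7.7 × (17809)² = 1.118 × 10⁻⁵ × 7.7 × 317,160,481 ≈ 27,303.1 × g
RCF₂ = 1.118 × 10⁻⁵ × 7.7 × (31450)² = 1.118 × 10⁻⁵ × 7.7 × 989,102,500 ≈ 85,147.9 × g
Increase = 85,147.9 − 27,303.1 = 57,844.8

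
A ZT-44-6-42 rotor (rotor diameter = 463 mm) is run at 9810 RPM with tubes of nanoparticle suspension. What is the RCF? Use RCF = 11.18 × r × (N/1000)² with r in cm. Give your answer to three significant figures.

24900 x g

r = 463 mm / 2 = 231.5 mm = 23.15 cm
RCF = 11.18 × 23.15 × (9.81)² = 11.18 × 23.15 × 96.2361 ≈ 24,907.5 × g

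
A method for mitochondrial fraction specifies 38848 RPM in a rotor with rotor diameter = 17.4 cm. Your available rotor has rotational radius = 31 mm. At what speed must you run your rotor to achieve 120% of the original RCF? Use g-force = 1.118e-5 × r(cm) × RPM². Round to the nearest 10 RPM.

71290 RPM

Original rotor: r = 17.4 / 2 = 8.7 cm
RCF_original = 1.118 × 10⁻⁵ × 8.7 × (38848)² = 1.118 × 10⁻⁵ × 8.7 × 1,509,167,104 ≈ 146,790.6 × g
Target RCF = 1.2 × 146,790.6 ≈ 176,148.7 × g
Your rotor: r = 31 mm = 3.1 cm
176,148.7 = 1.118 × 10⁻⁵ × 3.1 × N²
N² = 176,148.7 / (3.4658 × 10⁻⁵) = 5,082,483,121
N ≈ √5,082,483,121 ≈ 71,291.5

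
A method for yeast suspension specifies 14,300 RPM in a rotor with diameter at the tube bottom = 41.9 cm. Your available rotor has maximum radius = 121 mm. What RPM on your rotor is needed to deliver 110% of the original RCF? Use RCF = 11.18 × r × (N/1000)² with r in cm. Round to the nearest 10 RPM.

19730 RPM

Original rotor: r = 41.9 / 2 = 20.95 cm
RCF = 11.18 × r × (N/1000)²
RCF_original = 11.18 × 20.95 × (14.3)² = 11.18 × 20.95 × 204.49 ≈ 47,895.9 × g
Target RCF = 1.1 × 47,895.9 ≈ 52,685.5 × g
Your rotor: r = 121 mm = 12.1 cm
52,685.5 = 11.18 × 12.1 × (N/1000)²
(N/1000)² = 52,685.5 / 135.278 = 389.461
N = 1000 × √389.461 ≈ 19,734.8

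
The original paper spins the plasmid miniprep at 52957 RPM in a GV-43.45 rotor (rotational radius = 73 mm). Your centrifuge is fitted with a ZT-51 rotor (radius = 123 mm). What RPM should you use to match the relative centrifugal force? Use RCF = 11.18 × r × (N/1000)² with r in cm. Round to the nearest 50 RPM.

Original rotor: r = 73 mm = 7.3 cm
RCF_original = 11.18 × 7.3 × (52.957)² = 11.18 × 7.3 × 2,804.443849 ≈ 228,881.9 × g
Your rotor: r = 123 mm = 12.3 cm
228,881.9 = 11.18 × 12.3 × (N/1000)²
(N/1000)² = 228,881.9 / 137.514 = 1664.426
N = 1000 × √1664.426 ≈ 40,797.4

40800 RPM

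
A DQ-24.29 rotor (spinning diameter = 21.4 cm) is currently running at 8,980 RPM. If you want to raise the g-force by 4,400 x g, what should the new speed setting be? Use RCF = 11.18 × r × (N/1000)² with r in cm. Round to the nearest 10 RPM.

≈ 10840 RPM

r = 21.4 / 2 = 10.7 cm
Current RCF = 11.18 × 10.7 × (8.98)² = 11.18 × 10.7 × 80.6404 ≈ 9,646.7 × g
Target RCF = 9,646.7 + 4,400 = 14,046.7 × g
(N/1000)² = 14,046.7 / 119.626 = 117.4218
N = 1000 × √117.4218 ≈ 10,836.1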